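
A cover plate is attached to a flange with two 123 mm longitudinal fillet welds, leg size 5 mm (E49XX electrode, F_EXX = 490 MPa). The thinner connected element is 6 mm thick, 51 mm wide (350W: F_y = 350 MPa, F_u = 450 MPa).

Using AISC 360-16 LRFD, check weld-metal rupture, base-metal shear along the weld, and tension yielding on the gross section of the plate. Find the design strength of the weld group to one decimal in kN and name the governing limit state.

96.4 kN (gross-section yield governs)

Weld metal: throat = 0.707×5 = 3.535 mm, L = 2×123 = 246 mm. φR_n = 0.75 × 0.6 × 490 × 3.535 × 246 = 191.7 kN.
Base metal shear (6 mm plate): yield φR_n = 1.0×0.6×350×6×246 = 310.0 kN; rupture φR_n = 0.75×0.6×450×6×246 = 298.9 kN; take 298.9 kN (rupture).
Tension yield (gross): A_g = 51×6 = 306 mm². φR_n = 0.90 × 350 × 306 = 96.4 kN.
Governing: min(191.7, 298.9, 96.4) = 96.4 kN → gross-section yield.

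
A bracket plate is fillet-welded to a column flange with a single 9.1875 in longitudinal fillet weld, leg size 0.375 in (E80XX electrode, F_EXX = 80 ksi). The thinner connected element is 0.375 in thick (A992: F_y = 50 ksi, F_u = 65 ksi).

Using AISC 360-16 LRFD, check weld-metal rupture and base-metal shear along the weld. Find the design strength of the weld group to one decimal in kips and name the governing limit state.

Weld metal: throat = 0.707×0.375 = 0.26513 in, L = 9.1875 in. φR_n = 0.75 × 0.6 × 80 × 0.26513 × 9.1875 = 87.7 kips.
Base metal shear (0.375 in plate): yield φR_n = 1.0×0.6×50×0.375×9.1875 = 103.4 kips; rupture φR_n = 0.75×0.6×65×0.375×9.1875 = 100.8 kips; take 100.8 kips (rupture).
Governing: min(87.7, 100.8) = 87.7 kips → weld metal.

87.7 kips (weld metal governs)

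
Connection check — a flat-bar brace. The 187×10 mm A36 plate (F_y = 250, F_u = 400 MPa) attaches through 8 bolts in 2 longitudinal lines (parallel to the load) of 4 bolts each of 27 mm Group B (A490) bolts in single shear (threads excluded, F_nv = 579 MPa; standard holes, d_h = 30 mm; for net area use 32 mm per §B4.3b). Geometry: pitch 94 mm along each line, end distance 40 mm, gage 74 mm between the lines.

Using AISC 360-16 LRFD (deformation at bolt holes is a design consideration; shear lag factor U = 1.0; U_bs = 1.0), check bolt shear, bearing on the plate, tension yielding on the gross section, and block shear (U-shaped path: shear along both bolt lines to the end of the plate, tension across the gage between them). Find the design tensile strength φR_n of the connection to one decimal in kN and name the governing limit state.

420.8 kN (gross-section yield governs)

Bolt shear: A_b = π(27)²/4 = 572.56 mm². φR_n = 0.75 × 579 × 572.56 × 8 × 1 = 1989.1 kN.
Bearing (10 mm plate, F_u = 400 MPa): end bolts L_c = 40 − 30/2 = 25, R_n = min(1.2×25×10×400, 2.4×27×10×400) = 120 kN/bolt; interior L_c = 94 − 30 = 64, R_n = 259.2 kN/bolt. φR_n = 0.75 × (2×120 + 6×259.2) = 1346.4 kN.
Tension yield (gross): A_g = 187×10 = 1870 mm². φR_n = 0.90 × 250 × 1870 = 420.8 kN.
Block shear: shear path 2×[40+3×94] = 2×322 mm, A_gv = 6440, A_nv = 2×(322 − 3.5×32)×10 = 4200 mm²; tension across gage: (74 − 1×32)×10 = 420 mm². R_n = min(0.6×400×4200, 0.6×250×6440) + 1.0×400×420 = min(1008, 966) + 168 = 1134 kN. φR_n = 0.75 × 1134 = 850.5 kN.
Governing: min(1989.1, 1346.4, 420.8, 850.5) = 420.8 kN → gross-section yield.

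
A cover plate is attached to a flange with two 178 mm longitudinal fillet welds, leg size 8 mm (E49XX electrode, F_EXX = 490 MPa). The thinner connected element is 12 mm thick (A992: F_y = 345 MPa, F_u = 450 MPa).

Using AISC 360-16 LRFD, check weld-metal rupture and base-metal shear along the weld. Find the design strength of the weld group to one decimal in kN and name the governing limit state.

444.0 kN (weld metal governs)

Weld metal: throat = 0.707×8 = 5.656 mm, L = 2×178 = 356 mm. φR_n = 0.75 × 0.6 × 490 × 5.656 × 356 = 444.0 kN.
Base metal shear (12 mm plate): yield φR_n = 1.0×0.6×345×12×356 = 884.3 kN; rupture φR_n = 0.75×0.6×450×12×356 = 865.1 kN; take 865.1 kN (rupture).
Governing: min(444.0, 865.1) = 444.0 kN → weld metal.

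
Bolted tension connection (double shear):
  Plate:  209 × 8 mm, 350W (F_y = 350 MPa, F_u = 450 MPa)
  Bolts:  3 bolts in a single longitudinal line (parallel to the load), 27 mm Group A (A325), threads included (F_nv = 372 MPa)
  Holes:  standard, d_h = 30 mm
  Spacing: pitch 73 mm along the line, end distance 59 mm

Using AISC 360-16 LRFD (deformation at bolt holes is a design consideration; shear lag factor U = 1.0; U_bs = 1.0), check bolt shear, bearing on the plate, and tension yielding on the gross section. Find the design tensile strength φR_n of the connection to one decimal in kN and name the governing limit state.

Bolt shear: A_b = π(27)²/4 = 572.56 mm². φR_n = 0.75 × 372 × 572.56 × 3 × 2 = 958.5 kN.
Bearing (8 mm plate, F_u = 450 MPa): end bolts L_c = 59 − 30/2 = 44, R_n = min(1.2×44×8×450, 2.4×27×8×450) = 190.08 kN/bolt; interior L_c = 73 − 30 = 43, R_n = 185.76 kN/bolt. φR_n = 0.75 × (1×190.08 + 2×185.76) = 421.2 kN.
Tension yield (gross): A_g = 209×8 = 1672 mm². φR_n = 0.90 × 350 × 1672 = 526.7 kN.
Governing: min(958.5, 421.2, 526.7) = 421.2 kN → bearing.

421.2 kN (bearing governs)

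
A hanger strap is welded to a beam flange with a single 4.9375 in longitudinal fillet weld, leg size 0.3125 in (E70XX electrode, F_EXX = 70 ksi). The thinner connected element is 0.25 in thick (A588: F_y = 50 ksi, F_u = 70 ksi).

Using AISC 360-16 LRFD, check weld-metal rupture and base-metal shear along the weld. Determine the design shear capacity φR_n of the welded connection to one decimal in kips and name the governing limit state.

34.4 kips (weld metal governs)

Weld metal: throat = 0.707×0.3125 = 0.22094 in, L = 4.9375 in. φR_n = 0.75 × 0.6 × 70 × 0.22094 × 4.9375 = 34.4 kips.
Base metal shear (0.25 in plate): yield φR_n = 1.0×0.6×50×0.25×4.9375 = 37.0 kips; rupture φR_n = 0.75×0.6×70×0.25×4.9375 = 38.9 kips; take 37.0 kips (yield).
Governing: min(34.4, 37.0) = 34.4 kips → weld metal.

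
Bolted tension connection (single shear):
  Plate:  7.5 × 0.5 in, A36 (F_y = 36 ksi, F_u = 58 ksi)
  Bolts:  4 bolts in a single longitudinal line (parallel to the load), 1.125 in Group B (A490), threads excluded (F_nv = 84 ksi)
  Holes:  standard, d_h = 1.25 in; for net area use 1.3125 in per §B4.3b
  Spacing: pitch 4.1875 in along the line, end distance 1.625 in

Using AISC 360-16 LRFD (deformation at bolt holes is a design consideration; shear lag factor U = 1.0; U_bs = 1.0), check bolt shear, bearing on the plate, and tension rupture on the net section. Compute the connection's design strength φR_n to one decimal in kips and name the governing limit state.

134.6 kips (net-section rupture governs)

Bolt shear: A_b = π(1.125)²/4 = 0.99402 in². φR_n = 0.75 × 84 × 0.99402 × 4 × 1 = 250.5 kips.
Bearing (0.5 in plate, F_u = 58 ksi): end bolts L_c = 1.625 − 1.25/2 = 1, R_n = min(1.2×1×0.5×58, 2.4×1.125×0.5×58) = 34.8 kips/bolt; interior L_c = 4.1875 − 1.25 = 2.9375, R_n = 78.3 kips/bolt. φR_n = 0.75 × (1×34.8 + 3×78.3) = 202.3 kips.
Tension rupture (net): A_n = (7.5 − 1×1.3125)×0.5 = 3.0938 in² (U = 1.0, A_e = A_n). φR_n = 0.75 × 58 × 3.0938 = 134.6 kips.
Governing: min(250.5, 202.3, 134.6) = 134.6 kips → net-section rupture.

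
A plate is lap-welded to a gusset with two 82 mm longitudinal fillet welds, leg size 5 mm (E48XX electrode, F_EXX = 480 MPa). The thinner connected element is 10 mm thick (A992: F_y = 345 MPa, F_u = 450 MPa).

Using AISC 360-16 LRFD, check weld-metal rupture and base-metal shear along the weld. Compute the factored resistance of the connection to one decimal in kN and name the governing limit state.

Weld metal: throat = 0.707×5 = 3.535 mm, L = 2×82 = 164 mm. φR_n = 0.75 × 0.6 × 480 × 3.535 × 164 = 125.2 kN.
Base metal shear (10 mm plate): yield φR_n = 1.0×0.6×345×10×164 = 339.5 kN; rupture φR_n = 0.75×0.6×450×10×164 = 332.1 kN; take 332.1 kN (rupture).
Governing: min(125.2, 332.1) = 125.2 kN → weld metal.

125.2 kN (weld metal governs)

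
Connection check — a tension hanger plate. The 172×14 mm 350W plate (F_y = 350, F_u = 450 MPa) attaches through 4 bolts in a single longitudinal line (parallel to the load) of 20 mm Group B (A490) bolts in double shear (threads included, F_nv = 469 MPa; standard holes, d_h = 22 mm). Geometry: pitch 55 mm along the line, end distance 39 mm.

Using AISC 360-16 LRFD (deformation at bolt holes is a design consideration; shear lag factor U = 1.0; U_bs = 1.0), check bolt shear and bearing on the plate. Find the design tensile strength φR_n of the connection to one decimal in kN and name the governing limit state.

Bolt shear: A_b = π(20)²/4 = 314.16 mm². φR_n = 0.75 × 469 × 314.16 × 4 × 2 = 884.0 kN.
Bearing (14 mm plate, F_u = 450 MPa): end bolts L_c = 39 − 22/2 = 28, R_n = min(1.2×28×14×450, 2.4×20×14×450) = 211.68 kN/bolt; interior L_c = 55 − 22 = 33, R_n = 249.48 kN/bolt. φR_n = 0.75 × (1×211.68 + 3×249.48) = 720.1 kN.
Governing: min(884.0, 720.1) = 720.1 kN → bearing.

720.1 kN (bearing governs)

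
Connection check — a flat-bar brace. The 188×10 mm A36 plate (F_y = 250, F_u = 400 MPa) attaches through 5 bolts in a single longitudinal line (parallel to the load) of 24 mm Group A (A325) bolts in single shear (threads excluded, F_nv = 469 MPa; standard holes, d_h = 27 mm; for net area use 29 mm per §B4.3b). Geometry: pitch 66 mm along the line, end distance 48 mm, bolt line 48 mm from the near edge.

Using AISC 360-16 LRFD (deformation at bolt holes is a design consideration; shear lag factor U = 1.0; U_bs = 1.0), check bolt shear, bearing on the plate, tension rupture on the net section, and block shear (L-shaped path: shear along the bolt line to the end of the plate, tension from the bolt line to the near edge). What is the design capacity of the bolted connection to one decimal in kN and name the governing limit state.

Bolt shear: A_b = π(24)²/4 = 452.39 mm². φR_n = 0.75 × 469 × 452.39 × 5 × 1 = 795.6 kN.
Bearing (10 mm plate, F_u = 400 MPa): end bolts L_c = 48 − 27/2 = 34.5, R_n = min(1.2×34.5×10×400, 2.4×24×10×400) = 165.6 kN/bolt; interior L_c = 66 − 27 = 39, R_n = 187.2 kN/bolt. φR_n = 0.75 × (1×165.6 + 4×187.2) = 685.8 kN.
Tension rupture (net): A_n = (188 − 1×29)×10 = 1590 mm² (U = 1.0, A_e = A_n). φR_n = 0.75 × 400 × 1590 = 477.0 kN.
Block shear: shear path 1×[48+4×66] = 1×312 mm, A_gv = 3120, A_nv = 1×(312 − 4.5×29)×10 = 1815 mm²; tension to near edge: (48 − 0.5×29)×10 = 335 mm². R_n = min(0.6×400×1815, 0.6×250×3120) + 1.0×400×335 = min(435.6, 468) + 134 = 569.6 kN. φR_n = 0.75 × 569.6 = 427.2 kN.
Governing: min(795.6, 685.8, 477.0, 427.2) = 427.2 kN → block shear.

427.2 kN (block shear governs)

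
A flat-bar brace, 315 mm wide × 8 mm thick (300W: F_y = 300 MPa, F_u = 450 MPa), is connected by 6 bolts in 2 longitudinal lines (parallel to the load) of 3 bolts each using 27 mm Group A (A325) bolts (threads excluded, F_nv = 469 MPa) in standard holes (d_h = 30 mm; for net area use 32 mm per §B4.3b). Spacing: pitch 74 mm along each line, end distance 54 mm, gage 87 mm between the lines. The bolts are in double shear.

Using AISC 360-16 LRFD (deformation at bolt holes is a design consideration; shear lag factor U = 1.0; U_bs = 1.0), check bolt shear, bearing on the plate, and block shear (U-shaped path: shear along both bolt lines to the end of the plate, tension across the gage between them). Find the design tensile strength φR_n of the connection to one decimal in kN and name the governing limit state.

543.8 kN (block shear governs)

Bolt shear: A_b = π(27)²/4 = 572.56 mm². φR_n = 0.75 × 469 × 572.56 × 6 × 2 = 2416.8 kN.
Bearing (8 mm plate, F_u = 450 MPa): end bolts L_c = 54 − 30/2 = 39, R_n = min(1.2×39×8×450, 2.4×27×8×450) = 168.48 kN/bolt; interior L_c = 74 − 30 = 44, R_n = 190.08 kN/bolt. φR_n = 0.75 × (2×168.48 + 4×190.08) = 823.0 kN.
Block shear: shear path 2×[54+2×74] = 2×202 mm, A_gv = 3232, A_nv = 2×(202 − 2.5×32)×8 = 1952 mm²; tension across gage: (87 − 1×32)×8 = 440 mm². R_n = min(0.6×450×1952, 0.6×300×3232) + 1.0×450×440 = min(527.04, 581.76) + 198 = 725.04 kN. φR_n = 0.75 × 725.04 = 543.8 kN.
Governing: min(2416.8, 823.0, 543.8) = 543.8 kN → block shear.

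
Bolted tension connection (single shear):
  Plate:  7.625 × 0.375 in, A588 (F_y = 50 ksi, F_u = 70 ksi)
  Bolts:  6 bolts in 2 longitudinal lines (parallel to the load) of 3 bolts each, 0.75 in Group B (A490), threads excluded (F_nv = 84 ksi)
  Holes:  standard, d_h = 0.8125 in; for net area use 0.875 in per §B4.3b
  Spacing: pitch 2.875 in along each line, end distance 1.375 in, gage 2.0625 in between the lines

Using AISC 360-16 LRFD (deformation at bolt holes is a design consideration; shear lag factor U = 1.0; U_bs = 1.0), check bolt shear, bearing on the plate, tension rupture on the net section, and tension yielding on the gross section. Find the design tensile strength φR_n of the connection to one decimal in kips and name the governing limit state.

115.7 kips (net-section rupture governs)

Bolt shear: A_b = π(0.75)²/4 = 0.44179 in². φR_n = 0.75 × 84 × 0.44179 × 6 × 1 = 167.0 kips.
Bearing (0.375 in plate, F_u = 70 ksi): end bolts L_c = 1.375 − 0.8125/2 = 0.96875, R_n = min(1.2×0.96875×0.375×70, 2.4×0.75×0.375×70) = 30.516 kips/bolt; interior L_c = 2.875 − 0.8125 = 2.0625, R_n = 47.25 kips/bolt. φR_n = 0.75 × (2×30.516 + 4×47.25) = 187.5 kips.
Tension rupture (net): A_n = (7.625 − 2×0.875)×0.375 = 2.2031 in² (U = 1.0, A_e = A_n). φR_n = 0.75 × 70 × 2.2031 = 115.7 kips.
Tension yield (gross): A_g = 7.625×0.375 = 2.8594 in². φR_n = 0.90 × 50 × 2.8594 = 128.7 kips.
Governing: min(167.0, 187.5, 115.7, 128.7) = 115.7 kips → net-section rupture.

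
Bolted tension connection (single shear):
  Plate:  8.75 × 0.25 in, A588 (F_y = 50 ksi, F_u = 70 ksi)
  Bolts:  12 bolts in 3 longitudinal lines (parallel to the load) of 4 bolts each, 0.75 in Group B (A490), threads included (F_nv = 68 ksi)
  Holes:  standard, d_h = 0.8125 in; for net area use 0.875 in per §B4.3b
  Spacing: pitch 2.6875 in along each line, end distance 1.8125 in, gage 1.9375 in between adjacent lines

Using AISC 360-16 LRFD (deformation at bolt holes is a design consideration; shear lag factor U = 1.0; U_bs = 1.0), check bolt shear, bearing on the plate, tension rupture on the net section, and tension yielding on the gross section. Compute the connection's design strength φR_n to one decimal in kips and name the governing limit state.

Bolt shear: A_b = π(0.75)²/4 = 0.44179 in². φR_n = 0.75 × 68 × 0.44179 × 12 × 1 = 270.4 kips.
Bearing (0.25 in plate, F_u = 70 ksi): end bolts L_c = 1.8125 − 0.8125/2 = 1.40625, R_n = min(1.2×1.40625×0.25×70, 2.4×0.75×0.25×70) = 29.531 kips/bolt; interior L_c = 2.6875 − 0.8125 = 1.875, R_n = 31.5 kips/bolt. φR_n = 0.75 × (3×29.531 + 9×31.5) = 279.1 kips.
Tension rupture (net): A_n = (8.75 − 3×0.875)×0.25 = 1.5313 in² (U = 1.0, A_e = A_n). φR_n = 0.75 × 70 × 1.5313 = 80.4 kips.
Tension yield (gross): A_g = 8.75×0.25 = 2.1875 in². φR_n = 0.90 × 50 × 2.1875 = 98.4 kips.
Governing: min(270.4, 279.1, 80.4, 98.4) = 80.4 kips → net-section rupture.

80.4 kips (net-section rupture governs)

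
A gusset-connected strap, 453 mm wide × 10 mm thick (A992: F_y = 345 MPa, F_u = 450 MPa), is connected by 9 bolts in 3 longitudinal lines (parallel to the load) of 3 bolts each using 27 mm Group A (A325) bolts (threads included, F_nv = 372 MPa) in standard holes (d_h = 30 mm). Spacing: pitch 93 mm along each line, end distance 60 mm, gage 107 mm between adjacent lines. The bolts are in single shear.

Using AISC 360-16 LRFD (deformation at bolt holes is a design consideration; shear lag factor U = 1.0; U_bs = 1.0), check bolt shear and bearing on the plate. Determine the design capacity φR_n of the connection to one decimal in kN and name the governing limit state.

1437.7 kN (bolt shear governs)

Bolt shear: A_b = π(27)²/4 = 572.56 mm². φR_n = 0.75 × 372 × 572.56 × 9 × 1 = 1437.7 kN.
Bearing (10 mm plate, F_u = 450 MPa): end bolts L_c = 60 − 30/2 = 45, R_n = min(1.2×45×10×450, 2.4×27×10×450) = 243 kN/bolt; interior L_c = 93 − 30 = 63, R_n = 291.6 kN/bolt. φR_n = 0.75 × (3×243 + 6×291.6) = 1859.0 kN.
Governing: min(1437.7, 1859.0) = 1437.7 kN → bolt shear.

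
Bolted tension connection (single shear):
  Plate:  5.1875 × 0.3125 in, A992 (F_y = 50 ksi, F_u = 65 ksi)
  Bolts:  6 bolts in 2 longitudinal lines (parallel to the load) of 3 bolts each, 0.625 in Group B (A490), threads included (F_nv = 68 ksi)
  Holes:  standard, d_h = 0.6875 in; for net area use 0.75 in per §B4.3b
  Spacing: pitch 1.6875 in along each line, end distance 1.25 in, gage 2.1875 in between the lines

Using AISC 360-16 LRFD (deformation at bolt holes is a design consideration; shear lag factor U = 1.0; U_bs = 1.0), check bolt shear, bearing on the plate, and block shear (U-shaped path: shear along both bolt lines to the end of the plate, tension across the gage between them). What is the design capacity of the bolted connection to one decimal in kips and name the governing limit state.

72.2 kips (block shear governs)

Bolt shear: A_b = π(0.625)²/4 = 0.3068 in². φR_n = 0.75 × 68 × 0.3068 × 6 × 1 = 93.9 kips.
Bearing (0.3125 in plate, F_u = 65 ksi): end bolts L_c = 1.25 − 0.6875/2 = 0.90625, R_n = min(1.2×0.90625×0.3125×65, 2.4×0.625×0.3125×65) = 22.09 kips/bolt; interior L_c = 1.6875 − 0.6875 = 1, R_n = 24.375 kips/bolt. φR_n = 0.75 × (2×22.09 + 4×24.375) = 106.3 kips.
Block shear: shear path 2×[1.25+2×1.6875] = 2×4.625 in, A_gv = 2.8906, A_nv = 2×(4.625 − 2.5×0.75)×0.3125 = 1.7188 in²; tension across gage: (2.1875 − 1×0.75)×0.3125 = 0.44922 in². R_n = min(0.6×65×1.7188, 0.6×50×2.8906) + 1.0×65×0.44922 = min(67.033, 86.718) + 29.199 = 96.232 kips. φR_n = 0.75 × 96.232 = 72.2 kips.
Governing: min(93.9, 106.3, 72.2) = 72.2 kips → block shear.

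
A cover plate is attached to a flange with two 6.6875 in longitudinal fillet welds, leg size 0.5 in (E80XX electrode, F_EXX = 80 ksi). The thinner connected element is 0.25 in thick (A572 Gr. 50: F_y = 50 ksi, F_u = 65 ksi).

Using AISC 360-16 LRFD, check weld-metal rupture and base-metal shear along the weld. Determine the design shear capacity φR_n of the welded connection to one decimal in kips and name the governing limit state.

Weld metal: throat = 0.707×0.5 = 0.3535 in, L = 2×6.6875 = 13.375 in. φR_n = 0.75 × 0.6 × 80 × 0.3535 × 13.375 = 170.2 kips.
Base metal shear (0.25 in plate): yield φR_n = 1.0×0.6×50×0.25×13.375 = 100.3 kips; rupture φR_n = 0.75×0.6×65×0.25×13.375 = 97.8 kips; take 97.8 kips (rupture).
Governing: min(170.2, 97.8) = 97.8 kips → base-metal shear.

97.8 kips (base-metal shear governs)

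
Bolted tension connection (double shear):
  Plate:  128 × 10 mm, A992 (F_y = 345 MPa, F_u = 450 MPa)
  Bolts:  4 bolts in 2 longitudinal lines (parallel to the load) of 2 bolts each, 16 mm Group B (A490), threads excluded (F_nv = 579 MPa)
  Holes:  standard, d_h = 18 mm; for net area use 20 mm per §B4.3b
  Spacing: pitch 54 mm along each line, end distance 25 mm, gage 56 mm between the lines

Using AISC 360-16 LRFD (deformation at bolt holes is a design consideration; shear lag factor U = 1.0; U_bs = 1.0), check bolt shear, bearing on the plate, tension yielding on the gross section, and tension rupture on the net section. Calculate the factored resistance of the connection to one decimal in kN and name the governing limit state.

Bolt shear: A_b = π(16)²/4 = 201.06 mm². φR_n = 0.75 × 579 × 201.06 × 4 × 2 = 698.5 kN.
Bearing (10 mm plate, F_u = 450 MPa): end bolts L_c = 25 − 18/2 = 16, R_n = min(1.2×16×10×450, 2.4×16×10×450) = 86.4 kN/bolt; interior L_c = 54 − 18 = 36, R_n = 172.8 kN/bolt. φR_n = 0.75 × (2×86.4 + 2×172.8) = 388.8 kN.
Tension yield (gross): A_g = 128×10 = 1280 mm². φR_n = 0.90 × 345 × 1280 = 397.4 kN.
Tension rupture (net): A_n = (128 − 2×20)×10 = 880 mm² (U = 1.0, A_e = A_n). φR_n = 0.75 × 450 × 880 = 297.0 kN.
Governing: min(698.5, 388.8, 397.4, 297.0) = 297.0 kN → net-section rupture.

297.0 kN (net-section rupture governs)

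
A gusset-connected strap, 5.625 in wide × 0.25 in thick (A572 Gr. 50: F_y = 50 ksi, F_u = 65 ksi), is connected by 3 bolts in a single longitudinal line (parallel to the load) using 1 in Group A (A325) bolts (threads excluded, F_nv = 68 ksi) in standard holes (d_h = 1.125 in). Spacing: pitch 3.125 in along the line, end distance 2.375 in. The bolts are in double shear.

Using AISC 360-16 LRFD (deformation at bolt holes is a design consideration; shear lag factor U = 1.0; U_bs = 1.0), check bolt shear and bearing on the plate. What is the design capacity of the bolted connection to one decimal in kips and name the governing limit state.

85.0 kips (bearing governs)

Bolt shear: A_b = π(1)²/4 = 0.7854 in². φR_n = 0.75 × 68 × 0.7854 × 3 × 2 = 240.3 kips.
Bearing (0.25 in plate, F_u = 65 ksi): end bolts L_c = 2.375 − 1.125/2 = 1.8125, R_n = min(1.2×1.8125×0.25×65, 2.4×1×0.25×65) = 35.344 kips/bolt; interior L_c = 3.125 − 1.125 = 2, R_n = 39 kips/bolt. φR_n = 0.75 × (1×35.344 + 2×39) = 85.0 kips.
Governing: min(240.3, 85.0) = 85.0 kips → bearing.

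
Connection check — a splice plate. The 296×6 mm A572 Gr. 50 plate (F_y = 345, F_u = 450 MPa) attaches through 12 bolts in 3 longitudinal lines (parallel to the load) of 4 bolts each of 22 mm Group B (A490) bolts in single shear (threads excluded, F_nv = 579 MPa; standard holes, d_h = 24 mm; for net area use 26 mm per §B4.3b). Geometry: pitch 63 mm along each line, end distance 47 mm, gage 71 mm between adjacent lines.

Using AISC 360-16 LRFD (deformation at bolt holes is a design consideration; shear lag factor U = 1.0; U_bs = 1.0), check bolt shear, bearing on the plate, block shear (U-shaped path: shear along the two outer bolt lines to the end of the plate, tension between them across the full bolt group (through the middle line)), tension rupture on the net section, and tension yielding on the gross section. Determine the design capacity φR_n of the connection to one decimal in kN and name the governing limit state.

441.5 kN (net-section rupture governs)

Bolt shear: A_b = π(22)²/4 = 380.13 mm². φR_n = 0.75 × 579 × 380.13 × 12 × 1 = 1980.9 kN.
Bearing (6 mm plate, F_u = 450 MPa): end bolts L_c = 47 − 24/2 = 35, R_n = min(1.2×35×6×450, 2.4×22×6×450) = 113.4 kN/bolt; interior L_c = 63 − 24 = 39, R_n = 126.36 kN/bolt. φR_n = 0.75 × (3×113.4 + 9×126.36) = 1108.1 kN.
Block shear: shear path 2×[47+3×63] = 2×236 mm, A_gv = 2832, A_nv = 2×(236 − 3.5×26)×6 = 1740 mm²; tension across gage: (142 − 2×26)×6 = 540 mm². R_n = min(0.6×450×1740, 0.6×345×2832) + 1.0×450×540 = min(469.8, 586.22) + 243 = 712.8 kN. φR_n = 0.75 × 712.8 = 534.6 kN.
Tension rupture (net): A_n = (296 − 3×26)×6 = 1308 mm² (U = 1.0, A_e = A_n). φR_n = 0.75 × 450 × 1308 = 441.5 kN.
Tension yield (gross): A_g = 296×6 = 1776 mm². φR_n = 0.90 × 345 × 1776 = 551.4 kN.
Governing: min(1980.9, 1108.1, 534.6, 441.5, 551.4) = 441.5 kN → net-section rupture.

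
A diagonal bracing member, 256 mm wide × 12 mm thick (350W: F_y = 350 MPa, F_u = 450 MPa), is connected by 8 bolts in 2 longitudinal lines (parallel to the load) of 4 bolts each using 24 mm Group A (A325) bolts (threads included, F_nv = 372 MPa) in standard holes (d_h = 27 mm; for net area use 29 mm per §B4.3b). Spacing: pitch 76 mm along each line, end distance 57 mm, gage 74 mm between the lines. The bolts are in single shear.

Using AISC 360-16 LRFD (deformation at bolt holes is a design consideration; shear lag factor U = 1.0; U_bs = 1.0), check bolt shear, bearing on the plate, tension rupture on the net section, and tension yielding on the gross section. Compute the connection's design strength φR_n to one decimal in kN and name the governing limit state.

Bolt shear: A_b = π(24)²/4 = 452.39 mm². φR_n = 0.75 × 372 × 452.39 × 8 × 1 = 1009.7 kN.
Bearing (12 mm plate, F_u = 450 MPa): end bolts L_c = 57 − 27/2 = 43.5, R_n = min(1.2×43.5×12×450, 2.4×24×12×450) = 281.88 kN/bolt; interior L_c = 76 − 27 = 49, R_n = 311.04 kN/bolt. φR_n = 0.75 × (2×281.88 + 6×311.04) = 1822.5 kN.
Tension rupture (net): A_n = (256 − 2×29)×12 = 2376 mm² (U = 1.0, A_e = A_n). φR_n = 0.75 × 450 × 2376 = 801.9 kN.
Tension yield (gross): A_g = 256×12 = 3072 mm². φR_n = 0.90 × 350 × 3072 = 967.7 kN.
Governing: min(1009.7, 1822.5, 801.9, 967.7) = 801.9 kN → net-section rupture.

801.9 kN (net-section rupture governs)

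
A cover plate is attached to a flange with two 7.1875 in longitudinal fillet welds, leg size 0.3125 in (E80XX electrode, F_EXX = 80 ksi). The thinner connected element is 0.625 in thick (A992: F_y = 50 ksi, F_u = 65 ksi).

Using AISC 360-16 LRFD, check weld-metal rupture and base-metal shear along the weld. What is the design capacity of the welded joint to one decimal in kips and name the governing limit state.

114.3 kips (weld metal governs)

Weld metal: throat = 0.707×0.3125 = 0.22094 in, L = 2×7.1875 = 14.375 in. φR_n = 0.75 × 0.6 × 80 × 0.22094 × 14.375 = 114.3 kips.
Base metal shear (0.625 in plate): yield φR_n = 1.0×0.6×50×0.625×14.375 = 269.5 kips; rupture φR_n = 0.75×0.6×65×0.625×14.375 = 262.8 kips; take 262.8 kips (rupture).
Governing: min(114.3, 262.8) = 114.3 kips → weld metal.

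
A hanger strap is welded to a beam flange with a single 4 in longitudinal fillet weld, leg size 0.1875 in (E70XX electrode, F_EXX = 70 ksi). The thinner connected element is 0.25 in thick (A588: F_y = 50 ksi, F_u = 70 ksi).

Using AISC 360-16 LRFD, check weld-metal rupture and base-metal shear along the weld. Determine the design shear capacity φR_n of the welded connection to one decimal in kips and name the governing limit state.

16.7 kips (weld metal governs)

Weld metal: throat = 0.707×0.1875 = 0.13256 in, L = 4 in. φR_n = 0.75 × 0.6 × 70 × 0.13256 × 4 = 16.7 kips.
Base metal shear (0.25 in plate): yield φR_n = 1.0×0.6×50×0.25×4 = 30.0 kips; rupture φR_n = 0.75×0.6×70×0.25×4 = 31.5 kips; take 30.0 kips (yield).
Governing: min(16.7, 30.0) = 16.7 kips → weld metal.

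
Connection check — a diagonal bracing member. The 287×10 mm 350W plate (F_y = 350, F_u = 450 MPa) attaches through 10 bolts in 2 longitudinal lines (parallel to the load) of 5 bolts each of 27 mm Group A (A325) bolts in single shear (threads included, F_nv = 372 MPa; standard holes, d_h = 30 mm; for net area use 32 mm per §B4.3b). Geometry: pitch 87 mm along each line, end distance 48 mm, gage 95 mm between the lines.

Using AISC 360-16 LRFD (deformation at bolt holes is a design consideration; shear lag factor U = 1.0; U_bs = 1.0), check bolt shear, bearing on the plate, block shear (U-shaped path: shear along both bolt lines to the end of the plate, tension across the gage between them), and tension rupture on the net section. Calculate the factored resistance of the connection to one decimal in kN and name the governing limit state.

752.6 kN (net-section rupture governs)

Bolt shear: A_b = π(27)²/4 = 572.56 mm². φR_n = 0.75 × 372 × 572.56 × 10 × 1 = 1597.4 kN.
Bearing (10 mm plate, F_u = 450 MPa): end bolts L_c = 48 − 30/2 = 33, R_n = min(1.2×33×10×450, 2.4×27×10×450) = 178.2 kN/bolt; interior L_c = 87 − 30 = 57, R_n = 291.6 kN/bolt. φR_n = 0.75 × (2×178.2 + 8×291.6) = 2016.9 kN.
Block shear: shear path 2×[48+4×87] = 2×396 mm, A_gv = 7920, A_nv = 2×(396 − 4.5×32)×10 = 5040 mm²; tension across gage: (95 − 1×32)×10 = 630 mm². R_n = min(0.6×450×5040, 0.6×350×7920) + 1.0×450×630 = min(1360.8, 1663.2) + 283.5 = 1644.3 kN. φR_n = 0.75 × 1644.3 = 1233.2 kN.
Tension rupture (net): A_n = (287 − 2×32)×10 = 2230 mm² (U = 1.0, A_e = A_n). φR_n = 0.75 × 450 × 2230 = 752.6 kN.
Governing: min(1597.4, 2016.9, 1233.2, 752.6) = 752.6 kN → net-section rupture.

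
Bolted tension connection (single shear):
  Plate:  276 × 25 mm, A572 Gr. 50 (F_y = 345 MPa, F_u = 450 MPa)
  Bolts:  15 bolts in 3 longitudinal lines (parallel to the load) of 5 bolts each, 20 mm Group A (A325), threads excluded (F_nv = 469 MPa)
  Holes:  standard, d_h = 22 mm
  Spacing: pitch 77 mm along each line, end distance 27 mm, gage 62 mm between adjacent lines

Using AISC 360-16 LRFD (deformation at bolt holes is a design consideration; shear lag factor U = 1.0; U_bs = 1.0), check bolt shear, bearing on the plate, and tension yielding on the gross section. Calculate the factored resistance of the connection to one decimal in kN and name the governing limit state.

1657.6 kN (bolt shear governs)

Bolt shear: A_b = π(20)²/4 = 314.16 mm². φR_n = 0.75 × 469 × 314.16 × 15 × 1 = 1657.6 kN.
Bearing (25 mm plate, F_u = 450 MPa): end bolts L_c = 27 − 22/2 = 16, R_n = min(1.2×16×25×450, 2.4×20×25×450) = 216 kN/bolt; interior L_c = 77 − 22 = 55, R_n = 540 kN/bolt. φR_n = 0.75 × (3×216 + 12×540) = 5346.0 kN.
Tension yield (gross): A_g = 276×25 = 6900 mm². φR_n = 0.90 × 345 × 6900 = 2142.5 kN.
Governing: min(1657.6, 5346.0, 2142.5) = 1657.6 kN → bolt shear.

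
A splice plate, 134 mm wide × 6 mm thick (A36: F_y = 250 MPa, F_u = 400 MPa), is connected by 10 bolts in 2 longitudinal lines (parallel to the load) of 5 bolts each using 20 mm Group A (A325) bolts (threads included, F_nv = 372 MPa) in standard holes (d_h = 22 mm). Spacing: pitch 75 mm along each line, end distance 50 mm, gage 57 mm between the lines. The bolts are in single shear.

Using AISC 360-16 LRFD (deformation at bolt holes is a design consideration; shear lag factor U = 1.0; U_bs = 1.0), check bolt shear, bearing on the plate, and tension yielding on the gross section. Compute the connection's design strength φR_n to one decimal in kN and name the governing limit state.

180.9 kN (gross-section yield governs)

Bolt shear: A_b = π(20)²/4 = 314.16 mm². φR_n = 0.75 × 372 × 314.16 × 10 × 1 = 876.5 kN.
Bearing (6 mm plate, F_u = 400 MPa): end bolts L_c = 50 − 22/2 = 39, R_n = min(1.2×39×6×400, 2.4×20×6×400) = 112.32 kN/bolt; interior L_c = 75 − 22 = 53, R_n = 115.2 kN/bolt. φR_n = 0.75 × (2×112.32 + 8×115.2) = 859.7 kN.
Tension yield (gross): A_g = 134×6 = 804 mm². φR_n = 0.90 × 250 × 804 = 180.9 kN.
Governing: min(876.5, 859.7, 180.9) = 180.9 kN → gross-section yield.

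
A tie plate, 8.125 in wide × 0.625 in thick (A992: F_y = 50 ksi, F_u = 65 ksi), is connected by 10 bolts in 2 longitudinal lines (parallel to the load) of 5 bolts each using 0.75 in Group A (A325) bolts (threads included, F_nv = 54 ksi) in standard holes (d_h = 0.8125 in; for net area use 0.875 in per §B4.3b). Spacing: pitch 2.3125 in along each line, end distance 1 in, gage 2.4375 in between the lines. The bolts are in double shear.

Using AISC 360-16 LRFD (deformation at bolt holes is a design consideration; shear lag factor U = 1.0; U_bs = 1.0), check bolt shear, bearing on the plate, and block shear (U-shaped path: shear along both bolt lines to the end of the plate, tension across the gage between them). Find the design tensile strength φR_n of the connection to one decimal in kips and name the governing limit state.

278.4 kips (block shear governs)

Bolt shear: A_b = π(0.75)²/4 = 0.44179 in². φR_n = 0.75 × 54 × 0.44179 × 10 × 2 = 357.8 kips.
Bearing (0.625 in plate, F_u = 65 ksi): end bolts L_c = 1 − 0.8125/2 = 0.59375, R_n = min(1.2×0.59375×0.625×65, 2.4×0.75×0.625×65) = 28.945 kips/bolt; interior L_c = 2.3125 − 0.8125 = 1.5, R_n = 73.125 kips/bolt. φR_n = 0.75 × (2×28.945 + 8×73.125) = 482.2 kips.
Block shear: shear path 2×[1+4×2.3125] = 2×10.25 in, A_gv = 12.813, A_nv = 2×(10.25 − 4.5×0.875)×0.625 = 7.8906 in²; tension across gage: (2.4375 − 1×0.875)×0.625 = 0.97656 in². R_n = min(0.6×65×7.8906, 0.6×50×12.813) + 1.0×65×0.97656 = min(307.73, 384.39) + 63.476 = 371.21 kips. φR_n = 0.75 × 371.21 = 278.4 kips.
Governing: min(357.8, 482.2, 278.4) = 278.4 kips → block shear.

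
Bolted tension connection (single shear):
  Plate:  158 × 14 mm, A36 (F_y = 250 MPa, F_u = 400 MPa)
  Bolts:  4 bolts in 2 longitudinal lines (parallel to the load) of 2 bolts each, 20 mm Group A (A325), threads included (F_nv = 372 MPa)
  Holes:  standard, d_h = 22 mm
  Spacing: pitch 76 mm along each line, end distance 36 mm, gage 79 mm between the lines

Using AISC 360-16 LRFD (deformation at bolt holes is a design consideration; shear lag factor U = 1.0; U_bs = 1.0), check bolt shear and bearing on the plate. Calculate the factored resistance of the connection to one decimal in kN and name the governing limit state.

350.6 kN (bolt shear governs)

Bolt shear: A_b = π(20)²/4 = 314.16 mm². φR_n = 0.75 × 372 × 314.16 × 4 × 1 = 350.6 kN.
Bearing (14 mm plate, F_u = 400 MPa): end bolts L_c = 36 − 22/2 = 25, R_n = min(1.2×25×14×400, 2.4×20×14×400) = 168 kN/bolt; interior L_c = 76 − 22 = 54, R_n = 268.8 kN/bolt. φR_n = 0.75 × (2×168 + 2×268.8) = 655.2 kN.
Governing: min(350.6, 655.2) = 350.6 kN → bolt shear.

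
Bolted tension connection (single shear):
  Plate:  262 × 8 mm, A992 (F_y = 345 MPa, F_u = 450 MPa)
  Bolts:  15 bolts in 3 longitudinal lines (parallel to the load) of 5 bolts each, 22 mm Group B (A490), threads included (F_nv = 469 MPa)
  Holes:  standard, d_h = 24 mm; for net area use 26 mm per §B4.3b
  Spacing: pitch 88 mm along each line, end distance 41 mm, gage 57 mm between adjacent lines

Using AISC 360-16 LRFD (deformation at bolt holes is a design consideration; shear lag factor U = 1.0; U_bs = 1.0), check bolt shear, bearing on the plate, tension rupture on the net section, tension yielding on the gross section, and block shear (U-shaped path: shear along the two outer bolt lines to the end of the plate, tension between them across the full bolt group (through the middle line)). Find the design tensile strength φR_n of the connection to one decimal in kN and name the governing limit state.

Bolt shear: A_b = π(22)²/4 = 380.13 mm². φR_n = 0.75 × 469 × 380.13 × 15 × 1 = 2005.7 kN.
Bearing (8 mm plate, F_u = 450 MPa): end bolts L_c = 41 − 24/2 = 29, R_n = min(1.2×29×8×450, 2.4×22×8×450) = 125.28 kN/bolt; interior L_c = 88 − 24 = 64, R_n = 190.08 kN/bolt. φR_n = 0.75 × (3×125.28 + 12×190.08) = 1992.6 kN.
Tension rupture (net): A_n = (262 − 3×26)×8 = 1472 mm² (U = 1.0, A_e = A_n). φR_n = 0.75 × 450 × 1472 = 496.8 kN.
Tension yield (gross): A_g = 262×8 = 2096 mm². φR_n = 0.90 × 345 × 2096 = 650.8 kN.
Block shear: shear path 2×[41+4×88] = 2×393 mm, A_gv = 6288, A_nv = 2×(393 − 4.5×26)×8 = 4416 mm²; tension across gage: (114 − 2×26)×8 = 496 mm². R_n = min(0.6×450×4416, 0.6×345×6288) + 1.0×450×496 = min(1192.3, 1301.6) + 223.2 = 1415.5 kN. φR_n = 0.75 × 1415.5 = 1061.6 kN.
Governing: min(2005.7, 1992.6, 496.8, 650.8, 1061.6) = 496.8 kN → net-section rupture.

496.8 kN (net-section rupture governs)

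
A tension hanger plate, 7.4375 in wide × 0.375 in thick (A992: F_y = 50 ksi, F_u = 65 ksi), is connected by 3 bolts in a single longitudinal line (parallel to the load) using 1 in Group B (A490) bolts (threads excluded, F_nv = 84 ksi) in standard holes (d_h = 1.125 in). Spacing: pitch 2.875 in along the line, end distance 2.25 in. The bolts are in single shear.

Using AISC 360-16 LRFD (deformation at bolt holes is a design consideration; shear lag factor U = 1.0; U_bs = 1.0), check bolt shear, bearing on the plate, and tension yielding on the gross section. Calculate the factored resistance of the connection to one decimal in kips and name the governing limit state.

113.8 kips (bearing governs)

Bolt shear: A_b = π(1)²/4 = 0.7854 in². φR_n = 0.75 × 84 × 0.7854 × 3 × 1 = 148.4 kips.
Bearing (0.375 in plate, F_u = 65 ksi): end bolts L_c = 2.25 − 1.125/2 = 1.6875, R_n = min(1.2×1.6875×0.375×65, 2.4×1×0.375×65) = 49.359 kips/bolt; interior L_c = 2.875 − 1.125 = 1.75, R_n = 51.188 kips/bolt. φR_n = 0.75 × (1×49.359 + 2×51.188) = 113.8 kips.
Tension yield (gross): A_g = 7.4375×0.375 = 2.7891 in². φR_n = 0.90 × 50 × 2.7891 = 125.5 kips.
Governing: min(148.4, 113.8, 125.5) = 113.8 kips → bearing.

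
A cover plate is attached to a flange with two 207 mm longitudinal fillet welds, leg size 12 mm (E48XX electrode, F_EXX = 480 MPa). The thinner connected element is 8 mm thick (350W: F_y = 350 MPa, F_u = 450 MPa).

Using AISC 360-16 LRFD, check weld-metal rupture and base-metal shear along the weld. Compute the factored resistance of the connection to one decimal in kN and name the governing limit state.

Weld metal: throat = 0.707×12 = 8.484 mm, L = 2×207 = 414 mm. φR_n = 0.75 × 0.6 × 480 × 8.484 × 414 = 758.7 kN.
Base metal shear (8 mm plate): yield φR_n = 1.0×0.6×350×8×414 = 695.5 kN; rupture φR_n = 0.75×0.6×450×8×414 = 670.7 kN; take 670.7 kN (rupture).
Governing: min(758.7, 670.7) = 670.7 kN → base-metal shear.

670.7 kN (base-metal shear governs)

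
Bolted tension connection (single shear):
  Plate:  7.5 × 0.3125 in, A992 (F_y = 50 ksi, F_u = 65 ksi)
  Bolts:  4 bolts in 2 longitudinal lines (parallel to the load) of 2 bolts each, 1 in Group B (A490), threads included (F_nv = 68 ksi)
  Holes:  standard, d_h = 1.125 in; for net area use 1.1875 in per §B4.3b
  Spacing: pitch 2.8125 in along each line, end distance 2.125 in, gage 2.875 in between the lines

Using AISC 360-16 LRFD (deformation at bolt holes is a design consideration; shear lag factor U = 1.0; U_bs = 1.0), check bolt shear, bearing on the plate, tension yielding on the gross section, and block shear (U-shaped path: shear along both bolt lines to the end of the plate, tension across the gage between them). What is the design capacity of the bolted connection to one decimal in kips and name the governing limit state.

83.4 kips (block shear governs)

Bolt shear: A_b = π(1)²/4 = 0.7854 in². φR_n = 0.75 × 68 × 0.7854 × 4 × 1 = 160.2 kips.
Bearing (0.3125 in plate, F_u = 65 ksi): end bolts L_c = 2.125 − 1.125/2 = 1.5625, R_n = min(1.2×1.5625×0.3125×65, 2.4×1×0.3125×65) = 38.086 kips/bolt; interior L_c = 2.8125 − 1.125 = 1.6875, R_n = 41.133 kips/bolt. φR_n = 0.75 × (2×38.086 + 2×41.133) = 118.8 kips.
Tension yield (gross): A_g = 7.5×0.3125 = 2.3438 in². φR_n = 0.90 × 50 × 2.3438 = 105.5 kips.
Block shear: shear path 2×[2.125+1×2.8125] = 2×4.9375 in, A_gv = 3.0859, A_nv = 2×(4.9375 − 1.5×1.1875)×0.3125 = 1.9727 in²; tension across gage: (2.875 − 1×1.1875)×0.3125 = 0.52734 in². R_n = min(0.6×65×1.9727, 0.6×50×3.0859) + 1.0×65×0.52734 = min(76.935, 92.577) + 34.277 = 111.21 kips. φR_n = 0.75 × 111.21 = 83.4 kips.
Governing: min(160.2, 118.8, 105.5, 83.4) = 83.4 kips → block shear.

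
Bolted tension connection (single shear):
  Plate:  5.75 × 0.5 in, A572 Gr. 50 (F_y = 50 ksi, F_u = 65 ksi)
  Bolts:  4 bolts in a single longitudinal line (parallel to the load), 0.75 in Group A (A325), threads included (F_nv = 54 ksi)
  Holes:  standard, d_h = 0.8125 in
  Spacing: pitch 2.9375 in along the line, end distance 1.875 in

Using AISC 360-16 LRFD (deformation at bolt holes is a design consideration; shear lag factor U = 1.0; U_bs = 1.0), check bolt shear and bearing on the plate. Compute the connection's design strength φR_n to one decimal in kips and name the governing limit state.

Bolt shear: A_b = π(0.75)²/4 = 0.44179 in². φR_n = 0.75 × 54 × 0.44179 × 4 × 1 = 71.6 kips.
Bearing (0.5 in plate, F_u = 65 ksi): end bolts L_c = 1.875 − 0.8125/2 = 1.46875, R_n = min(1.2×1.46875×0.5×65, 2.4×0.75×0.5×65) = 57.281 kips/bolt; interior L_c = 2.9375 − 0.8125 = 2.125, R_n = 58.5 kips/bolt. φR_n = 0.75 × (1×57.281 + 3×58.5) = 174.6 kips.
Governing: min(71.6, 174.6) = 71.6 kips → bolt shear.

71.6 kips (bolt shear governs)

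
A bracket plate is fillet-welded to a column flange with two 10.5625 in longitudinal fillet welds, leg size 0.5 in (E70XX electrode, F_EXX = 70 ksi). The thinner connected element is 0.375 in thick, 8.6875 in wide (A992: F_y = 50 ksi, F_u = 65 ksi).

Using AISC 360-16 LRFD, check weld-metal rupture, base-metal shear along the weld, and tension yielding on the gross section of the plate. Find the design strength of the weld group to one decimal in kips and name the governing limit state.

Weld metal: throat = 0.707×0.5 = 0.3535 in, L = 2×10.5625 = 21.125 in. φR_n = 0.75 × 0.6 × 70 × 0.3535 × 21.125 = 235.2 kips.
Base metal shear (0.375 in plate): yield φR_n = 1.0×0.6×50×0.375×21.125 = 237.7 kips; rupture φR_n = 0.75×0.6×65×0.375×21.125 = 231.7 kips; take 231.7 kips (rupture).
Tension yield (gross): A_g = 8.6875×0.375 = 3.2578 in². φR_n = 0.90 × 50 × 3.2578 = 146.6 kips.
Governing: min(235.2, 231.7, 146.6) = 146.6 kips → gross-section yield.

146.6 kips (gross-section yield governs)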